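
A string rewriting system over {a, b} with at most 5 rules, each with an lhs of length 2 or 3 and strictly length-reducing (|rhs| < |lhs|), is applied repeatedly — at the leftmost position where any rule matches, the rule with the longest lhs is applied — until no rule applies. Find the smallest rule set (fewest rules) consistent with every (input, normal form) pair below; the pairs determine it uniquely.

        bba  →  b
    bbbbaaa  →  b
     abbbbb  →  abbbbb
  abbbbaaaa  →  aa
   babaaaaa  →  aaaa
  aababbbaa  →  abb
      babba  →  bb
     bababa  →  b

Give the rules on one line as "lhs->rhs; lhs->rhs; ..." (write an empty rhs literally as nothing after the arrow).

  | bba => b
  | bbbbaaa => bbbaa => bba => b
  | abbbbb
  | abbbbaaaa => abbbaaa => abbaa => aba => aa

aab->ab; ba->a; bab->bb; bba->b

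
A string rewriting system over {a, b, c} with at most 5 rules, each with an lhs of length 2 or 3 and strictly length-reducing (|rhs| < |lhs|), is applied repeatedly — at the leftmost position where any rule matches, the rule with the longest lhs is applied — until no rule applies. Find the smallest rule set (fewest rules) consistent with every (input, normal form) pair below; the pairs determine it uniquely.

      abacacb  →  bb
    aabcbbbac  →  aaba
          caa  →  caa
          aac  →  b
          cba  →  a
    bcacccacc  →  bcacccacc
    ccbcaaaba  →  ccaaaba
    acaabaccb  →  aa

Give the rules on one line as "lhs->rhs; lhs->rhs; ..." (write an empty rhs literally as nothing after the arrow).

  | abacacb => aacb => bb
  | aabcbbbac => aababac => aaba
  | caa
  | aac => b

aac->b; bac->; cb->; cbb->a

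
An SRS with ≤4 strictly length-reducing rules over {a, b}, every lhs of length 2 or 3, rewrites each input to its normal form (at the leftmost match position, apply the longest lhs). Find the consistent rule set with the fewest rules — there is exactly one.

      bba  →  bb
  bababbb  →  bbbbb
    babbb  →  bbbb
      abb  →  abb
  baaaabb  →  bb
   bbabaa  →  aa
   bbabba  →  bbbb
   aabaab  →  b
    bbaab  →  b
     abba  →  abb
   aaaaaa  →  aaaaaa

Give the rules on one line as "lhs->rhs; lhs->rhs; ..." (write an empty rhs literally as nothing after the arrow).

aab->b; ba->b; baa->aa

  | bba => bb
  | bababbb => bbabbb => bbbbb
  | babbb => bbbb
  | abb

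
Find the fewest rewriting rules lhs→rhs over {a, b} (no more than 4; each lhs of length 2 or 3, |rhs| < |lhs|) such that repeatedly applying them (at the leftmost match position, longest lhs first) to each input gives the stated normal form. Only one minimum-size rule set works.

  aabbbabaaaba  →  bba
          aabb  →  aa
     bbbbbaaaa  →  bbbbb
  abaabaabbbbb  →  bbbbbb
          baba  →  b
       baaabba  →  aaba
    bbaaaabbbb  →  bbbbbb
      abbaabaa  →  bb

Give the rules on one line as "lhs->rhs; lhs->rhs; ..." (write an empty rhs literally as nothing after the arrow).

aaa->b; abb->a; baa->b; bab->aa

  | aabbbabaaaba => aababaaaba => aaaaaaaba => baaaaba => baaba => bba
  | aabb => aa
  | bbbbbaaaa => bbbbbaa => bbbbb
  | abaabaabbbbb => abbaabbbbb => aaabbbbb => bbbbbb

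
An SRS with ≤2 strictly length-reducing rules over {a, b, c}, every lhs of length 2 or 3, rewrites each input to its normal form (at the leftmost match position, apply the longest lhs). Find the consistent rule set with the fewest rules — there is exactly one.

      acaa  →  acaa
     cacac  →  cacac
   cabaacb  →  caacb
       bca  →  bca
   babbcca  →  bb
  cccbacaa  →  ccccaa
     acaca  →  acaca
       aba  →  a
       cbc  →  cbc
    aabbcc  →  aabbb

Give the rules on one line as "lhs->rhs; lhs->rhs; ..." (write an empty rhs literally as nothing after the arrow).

  | acaa
  | cacac
  | cabaacb => caacb
  | bca

ba->; bcc->bb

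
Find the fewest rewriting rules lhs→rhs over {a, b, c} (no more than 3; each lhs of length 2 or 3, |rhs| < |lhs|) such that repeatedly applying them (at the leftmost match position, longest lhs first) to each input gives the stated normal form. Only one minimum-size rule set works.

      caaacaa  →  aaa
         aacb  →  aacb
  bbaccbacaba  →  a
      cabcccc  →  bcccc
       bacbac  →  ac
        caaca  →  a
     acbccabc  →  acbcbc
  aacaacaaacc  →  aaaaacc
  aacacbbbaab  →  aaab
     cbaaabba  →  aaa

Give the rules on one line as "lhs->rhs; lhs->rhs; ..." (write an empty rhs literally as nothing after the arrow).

ba->a; ca->

  | caaacaa => aacaa => aaa
  | aacb
  | bbaccbacaba => baccbacaba => accbacaba => accacaba => accaba => acba => aca => a
  | cabcccc => bcccc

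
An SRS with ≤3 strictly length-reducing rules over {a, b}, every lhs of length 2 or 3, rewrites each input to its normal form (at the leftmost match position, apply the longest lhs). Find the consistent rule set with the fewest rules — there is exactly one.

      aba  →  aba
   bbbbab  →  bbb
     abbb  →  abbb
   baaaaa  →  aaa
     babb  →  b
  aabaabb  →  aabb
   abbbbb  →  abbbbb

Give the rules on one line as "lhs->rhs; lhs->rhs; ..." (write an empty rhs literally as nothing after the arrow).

  | aba
  | bbbbab => bbb
  | abbb
  | baaaaa => aaa

baa->; bab->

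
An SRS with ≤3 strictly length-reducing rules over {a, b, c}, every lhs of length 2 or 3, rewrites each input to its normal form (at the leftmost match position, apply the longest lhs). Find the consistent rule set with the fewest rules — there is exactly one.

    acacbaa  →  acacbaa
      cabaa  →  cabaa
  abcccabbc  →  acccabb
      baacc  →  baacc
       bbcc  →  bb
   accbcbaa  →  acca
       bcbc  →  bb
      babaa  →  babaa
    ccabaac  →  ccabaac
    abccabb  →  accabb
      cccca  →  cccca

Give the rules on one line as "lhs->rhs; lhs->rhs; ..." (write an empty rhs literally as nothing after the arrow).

  | acacbaa
  | cabaa
  | abcccabbc => acccabbc => acccabb
  | baacc

abc->ac; bba->; bc->b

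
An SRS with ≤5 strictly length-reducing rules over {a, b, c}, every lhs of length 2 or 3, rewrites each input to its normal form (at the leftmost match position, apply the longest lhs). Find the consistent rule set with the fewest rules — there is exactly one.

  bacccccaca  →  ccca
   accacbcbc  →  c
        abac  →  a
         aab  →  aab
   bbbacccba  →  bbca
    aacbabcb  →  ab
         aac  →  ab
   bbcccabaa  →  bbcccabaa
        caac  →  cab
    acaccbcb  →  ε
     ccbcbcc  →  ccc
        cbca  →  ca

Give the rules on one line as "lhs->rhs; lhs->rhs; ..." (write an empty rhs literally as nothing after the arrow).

  | bacccccaca => ccccaca => ccccba => ccca
  | accacbcbc => bcacbcbc => bcbbcbc => cbcbc => cbc => c
  | abac => a
  | aab

ac->b; bac->; bcb->c; cb->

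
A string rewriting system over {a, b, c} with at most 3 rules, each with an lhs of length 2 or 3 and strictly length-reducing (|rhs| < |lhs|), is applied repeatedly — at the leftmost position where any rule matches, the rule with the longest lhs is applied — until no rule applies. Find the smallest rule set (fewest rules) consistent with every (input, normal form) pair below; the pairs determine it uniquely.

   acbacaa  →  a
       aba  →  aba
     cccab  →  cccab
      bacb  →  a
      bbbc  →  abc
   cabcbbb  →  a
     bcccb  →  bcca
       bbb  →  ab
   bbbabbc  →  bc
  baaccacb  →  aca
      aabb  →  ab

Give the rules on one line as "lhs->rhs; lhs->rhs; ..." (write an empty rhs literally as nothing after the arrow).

aa->b; bb->a; cb->a

  | acbacaa => aaacaa => bacaa => bacb => baa => bb => a
  | aba
  | cccab
  | bacb => baa => bb => a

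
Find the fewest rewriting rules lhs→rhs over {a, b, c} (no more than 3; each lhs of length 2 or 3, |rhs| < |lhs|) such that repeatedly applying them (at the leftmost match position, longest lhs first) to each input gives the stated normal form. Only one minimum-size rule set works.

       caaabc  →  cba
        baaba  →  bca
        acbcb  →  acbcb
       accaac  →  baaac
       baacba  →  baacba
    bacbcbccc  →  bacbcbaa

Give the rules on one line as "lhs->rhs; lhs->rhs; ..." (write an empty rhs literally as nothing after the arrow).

  | caaabc => cacc => cba
  | baaba => bca
  | acbcb
  | accaac => baaac

aab->c; acc->ba; ccc->aa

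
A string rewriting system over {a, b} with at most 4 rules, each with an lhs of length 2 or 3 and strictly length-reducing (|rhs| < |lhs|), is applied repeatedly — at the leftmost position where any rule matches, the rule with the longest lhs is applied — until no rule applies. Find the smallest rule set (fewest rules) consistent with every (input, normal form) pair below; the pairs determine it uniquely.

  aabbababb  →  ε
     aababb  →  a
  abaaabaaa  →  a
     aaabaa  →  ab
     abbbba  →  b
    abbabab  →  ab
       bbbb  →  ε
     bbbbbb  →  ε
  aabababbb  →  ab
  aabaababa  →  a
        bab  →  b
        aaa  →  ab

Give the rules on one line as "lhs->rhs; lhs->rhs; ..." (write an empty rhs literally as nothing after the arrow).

  | aabbababb => bbbababb => bababb => babb => bb => ε
  | aababb => bbabb => abb => a
  | abaaabaaa => aaabaaa => abbaaa => aaaa => aba => a
  | aaabaa => abbaa => aaa => ab

aa->b; aaa->ab; ba->; bb->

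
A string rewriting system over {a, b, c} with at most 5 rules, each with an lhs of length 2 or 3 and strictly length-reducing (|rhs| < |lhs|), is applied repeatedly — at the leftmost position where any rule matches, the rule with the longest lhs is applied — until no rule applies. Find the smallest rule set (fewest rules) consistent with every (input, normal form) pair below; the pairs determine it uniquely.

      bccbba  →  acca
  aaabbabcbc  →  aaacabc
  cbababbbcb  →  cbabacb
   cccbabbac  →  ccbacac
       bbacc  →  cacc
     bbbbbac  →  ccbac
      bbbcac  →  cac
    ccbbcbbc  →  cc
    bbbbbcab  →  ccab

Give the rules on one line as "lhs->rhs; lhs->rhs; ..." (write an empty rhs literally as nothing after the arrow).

  | bccbba => acbba => acca
  | aaabbabcbc => aaacabcbc => aaacabc
  | cbababbbcb => cbabacbcb => cbabacb
  | cccbabbac => ccbabbac => ccbacac

bb->c; bcc->ac; cbc->c; ccc->cc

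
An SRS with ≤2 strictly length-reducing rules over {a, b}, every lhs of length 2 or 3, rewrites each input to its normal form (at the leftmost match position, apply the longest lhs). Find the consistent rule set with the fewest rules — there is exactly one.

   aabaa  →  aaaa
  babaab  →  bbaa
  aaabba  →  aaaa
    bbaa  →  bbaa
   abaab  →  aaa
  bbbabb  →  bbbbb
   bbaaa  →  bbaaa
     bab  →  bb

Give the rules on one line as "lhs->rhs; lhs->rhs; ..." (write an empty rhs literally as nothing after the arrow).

  | aabaa => aaaa
  | babaab => bbaab => bbaa
  | aaabba => aaaba => aaaa
  | bbaa

ab->a; bab->bb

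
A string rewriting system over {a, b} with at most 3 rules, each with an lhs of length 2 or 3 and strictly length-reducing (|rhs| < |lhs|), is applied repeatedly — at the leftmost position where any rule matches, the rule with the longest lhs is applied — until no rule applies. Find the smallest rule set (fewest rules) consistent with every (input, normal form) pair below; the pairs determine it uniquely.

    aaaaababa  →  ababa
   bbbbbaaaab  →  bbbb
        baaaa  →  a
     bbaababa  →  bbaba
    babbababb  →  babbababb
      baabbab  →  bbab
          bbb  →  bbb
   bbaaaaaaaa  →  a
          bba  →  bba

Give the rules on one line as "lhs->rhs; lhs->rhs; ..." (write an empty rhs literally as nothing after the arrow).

aa->a; baa->

  | aaaaababa => aaaababa => aaababa => aababa => ababa
  | bbbbbaaaab => bbbbaab => bbbb
  | baaaa => aa => a
  | bbaababa => bbaba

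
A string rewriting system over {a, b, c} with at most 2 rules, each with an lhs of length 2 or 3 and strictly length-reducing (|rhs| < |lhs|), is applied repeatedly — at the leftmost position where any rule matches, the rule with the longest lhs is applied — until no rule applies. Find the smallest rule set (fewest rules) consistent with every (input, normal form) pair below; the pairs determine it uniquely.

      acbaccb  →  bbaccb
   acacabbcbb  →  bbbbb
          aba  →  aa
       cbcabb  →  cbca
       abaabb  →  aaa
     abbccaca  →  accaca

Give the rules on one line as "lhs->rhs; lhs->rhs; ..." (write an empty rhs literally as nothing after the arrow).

ab->a; acb->bb

  | acbaccb => bbaccb
  | acacabbcbb => acacabcbb => acacacbb => acacbbb => acbbbb => bbbbb
  | aba => aa
  | cbcabb => cbcab => cbca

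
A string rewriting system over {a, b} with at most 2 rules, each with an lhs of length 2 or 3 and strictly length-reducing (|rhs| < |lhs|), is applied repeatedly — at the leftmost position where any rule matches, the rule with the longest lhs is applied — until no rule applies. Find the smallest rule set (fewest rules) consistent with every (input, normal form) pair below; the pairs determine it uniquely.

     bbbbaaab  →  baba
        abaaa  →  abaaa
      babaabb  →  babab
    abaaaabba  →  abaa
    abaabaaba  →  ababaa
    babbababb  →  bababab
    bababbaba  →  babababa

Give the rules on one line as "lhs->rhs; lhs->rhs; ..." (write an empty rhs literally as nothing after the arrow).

  | bbbbaaab => bbbaaab => bbaaab => baaab => baba
  | abaaa
  | babaabb => babbab => babab
  | abaaaabba => abaababa => abbaaba => abaaba => abbaa => abaa

aab->ba; bb->b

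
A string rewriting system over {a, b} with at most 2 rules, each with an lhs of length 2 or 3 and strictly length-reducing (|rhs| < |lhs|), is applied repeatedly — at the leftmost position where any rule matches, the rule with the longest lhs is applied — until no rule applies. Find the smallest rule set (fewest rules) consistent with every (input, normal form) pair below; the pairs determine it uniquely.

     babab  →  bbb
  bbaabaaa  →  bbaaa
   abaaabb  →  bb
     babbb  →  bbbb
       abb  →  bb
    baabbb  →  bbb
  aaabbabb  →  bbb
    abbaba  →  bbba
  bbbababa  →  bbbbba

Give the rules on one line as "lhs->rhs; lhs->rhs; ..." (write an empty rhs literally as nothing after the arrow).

  | babab => bbab => bbb
  | bbaabaaa => bbaaa
  | abaaabb => baaabb => bab => bb
  | babbb => bbbb

aab->; ab->b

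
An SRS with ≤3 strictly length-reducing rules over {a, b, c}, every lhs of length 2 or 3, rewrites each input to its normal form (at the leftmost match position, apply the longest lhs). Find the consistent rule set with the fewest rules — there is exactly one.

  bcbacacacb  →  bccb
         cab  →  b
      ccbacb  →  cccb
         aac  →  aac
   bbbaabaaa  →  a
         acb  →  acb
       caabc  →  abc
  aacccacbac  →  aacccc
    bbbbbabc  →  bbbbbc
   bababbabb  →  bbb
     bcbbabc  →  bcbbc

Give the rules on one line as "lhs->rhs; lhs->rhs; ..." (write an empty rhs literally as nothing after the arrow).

  | bcbacacacb => bccacacb => bccacb => bccb
  | cab => b
  | ccbacb => cccb
  | aac

ba->; ca->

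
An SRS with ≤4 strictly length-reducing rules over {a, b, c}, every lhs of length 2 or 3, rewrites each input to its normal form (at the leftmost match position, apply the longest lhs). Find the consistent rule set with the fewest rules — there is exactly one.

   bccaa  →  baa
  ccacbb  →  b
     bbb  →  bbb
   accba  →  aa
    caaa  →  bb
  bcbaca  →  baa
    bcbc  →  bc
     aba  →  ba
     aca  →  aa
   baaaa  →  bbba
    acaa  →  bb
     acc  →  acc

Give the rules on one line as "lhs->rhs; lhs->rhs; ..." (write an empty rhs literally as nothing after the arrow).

  | bccaa => bcaa => baa
  | ccacbb => cacbb => acbb => ab => b
  | bbb
  | accba => aca => aa

aaa->bb; ab->b; ca->a; cb->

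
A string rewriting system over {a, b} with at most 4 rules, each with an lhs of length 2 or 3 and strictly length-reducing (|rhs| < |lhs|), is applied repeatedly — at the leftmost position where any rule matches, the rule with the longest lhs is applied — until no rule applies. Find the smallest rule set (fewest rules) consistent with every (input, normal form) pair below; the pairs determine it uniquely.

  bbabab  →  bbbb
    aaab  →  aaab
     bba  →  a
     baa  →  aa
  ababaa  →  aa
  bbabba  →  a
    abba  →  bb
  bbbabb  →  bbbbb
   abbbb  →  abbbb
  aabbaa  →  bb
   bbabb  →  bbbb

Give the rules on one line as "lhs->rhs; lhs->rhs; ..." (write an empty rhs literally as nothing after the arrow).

  | bbabab => bbbab => bbbb
  | aaab
  | bba => ba => a
  | baa => aa

aba->bb; ba->a; bab->bb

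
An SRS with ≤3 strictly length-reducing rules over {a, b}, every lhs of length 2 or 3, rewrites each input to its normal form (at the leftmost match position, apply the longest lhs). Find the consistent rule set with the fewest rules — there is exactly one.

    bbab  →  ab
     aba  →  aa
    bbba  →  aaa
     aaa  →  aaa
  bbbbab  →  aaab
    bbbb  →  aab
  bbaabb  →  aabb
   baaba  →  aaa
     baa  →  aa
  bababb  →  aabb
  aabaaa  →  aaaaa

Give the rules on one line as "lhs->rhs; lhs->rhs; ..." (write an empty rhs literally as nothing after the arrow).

ba->a; bbb->aa

  | bbab => bab => ab
  | aba => aa
  | bbba => aaa
  | aaa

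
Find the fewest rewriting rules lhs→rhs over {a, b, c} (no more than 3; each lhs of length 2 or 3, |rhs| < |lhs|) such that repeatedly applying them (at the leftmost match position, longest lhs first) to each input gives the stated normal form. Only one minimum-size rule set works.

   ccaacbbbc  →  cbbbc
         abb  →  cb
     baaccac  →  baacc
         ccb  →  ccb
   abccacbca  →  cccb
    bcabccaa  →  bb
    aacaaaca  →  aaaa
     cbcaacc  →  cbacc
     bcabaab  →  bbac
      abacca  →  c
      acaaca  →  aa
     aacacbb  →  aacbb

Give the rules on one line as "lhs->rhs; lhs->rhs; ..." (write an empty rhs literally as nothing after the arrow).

  | ccaacbbbc => cacbbbc => cbbbc
  | abb => cb
  | baaccac => baacc
  | ccb

ab->c; ca->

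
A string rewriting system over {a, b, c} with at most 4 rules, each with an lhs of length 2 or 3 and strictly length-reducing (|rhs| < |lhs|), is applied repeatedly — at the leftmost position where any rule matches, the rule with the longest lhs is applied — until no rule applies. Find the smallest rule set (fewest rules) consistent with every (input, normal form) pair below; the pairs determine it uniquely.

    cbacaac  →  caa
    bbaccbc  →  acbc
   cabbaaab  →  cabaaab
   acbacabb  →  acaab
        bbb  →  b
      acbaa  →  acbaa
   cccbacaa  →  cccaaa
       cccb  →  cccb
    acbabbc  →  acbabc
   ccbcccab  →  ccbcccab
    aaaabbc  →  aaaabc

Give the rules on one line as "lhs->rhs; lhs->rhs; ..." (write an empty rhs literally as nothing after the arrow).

  | cbacaac => caaac => caa
  | bbaccbc => baccbc => acbc
  | cabbaaab => cabaaab
  | acbacabb => acaabb => acaab

aac->a; bac->a; bb->b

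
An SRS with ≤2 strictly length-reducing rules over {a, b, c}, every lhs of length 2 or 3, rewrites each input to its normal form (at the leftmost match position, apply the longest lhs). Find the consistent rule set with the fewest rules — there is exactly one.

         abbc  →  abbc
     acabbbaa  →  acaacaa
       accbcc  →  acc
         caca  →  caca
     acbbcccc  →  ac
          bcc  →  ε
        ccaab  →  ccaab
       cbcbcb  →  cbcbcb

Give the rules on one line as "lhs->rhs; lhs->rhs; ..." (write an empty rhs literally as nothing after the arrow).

  | abbc
  | acabbbaa => acaacaa
  | accbcc => acc
  | caca

bbb->ac; bcc->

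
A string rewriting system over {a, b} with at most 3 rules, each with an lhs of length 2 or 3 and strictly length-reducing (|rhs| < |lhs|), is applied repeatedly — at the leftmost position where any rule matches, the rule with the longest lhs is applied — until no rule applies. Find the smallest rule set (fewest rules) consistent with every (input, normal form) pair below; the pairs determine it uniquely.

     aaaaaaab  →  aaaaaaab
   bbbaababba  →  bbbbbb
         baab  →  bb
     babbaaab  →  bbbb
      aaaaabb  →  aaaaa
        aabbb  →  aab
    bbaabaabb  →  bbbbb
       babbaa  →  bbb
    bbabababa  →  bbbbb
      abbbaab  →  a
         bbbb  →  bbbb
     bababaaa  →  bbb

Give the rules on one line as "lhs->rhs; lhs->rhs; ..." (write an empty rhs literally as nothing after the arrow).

  | aaaaaaab
  | bbbaababba => bbbababba => bbbbabba => bbbbbba => bbbbbb
  | baab => bab => bb
  | babbaaab => bbbaaab => bbbaab => bbbab => bbbb

abb->a; ba->b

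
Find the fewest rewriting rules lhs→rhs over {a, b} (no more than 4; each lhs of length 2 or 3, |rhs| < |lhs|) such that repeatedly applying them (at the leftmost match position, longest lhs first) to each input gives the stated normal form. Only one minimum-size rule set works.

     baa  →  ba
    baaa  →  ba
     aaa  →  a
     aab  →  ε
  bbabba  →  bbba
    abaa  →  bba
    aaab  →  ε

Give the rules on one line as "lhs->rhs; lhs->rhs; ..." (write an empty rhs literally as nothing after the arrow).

aa->a; ab->; aba->bb

  | baa => ba
  | baaa => baa => ba
  | aaa => aa => a
  | aab => ab => ε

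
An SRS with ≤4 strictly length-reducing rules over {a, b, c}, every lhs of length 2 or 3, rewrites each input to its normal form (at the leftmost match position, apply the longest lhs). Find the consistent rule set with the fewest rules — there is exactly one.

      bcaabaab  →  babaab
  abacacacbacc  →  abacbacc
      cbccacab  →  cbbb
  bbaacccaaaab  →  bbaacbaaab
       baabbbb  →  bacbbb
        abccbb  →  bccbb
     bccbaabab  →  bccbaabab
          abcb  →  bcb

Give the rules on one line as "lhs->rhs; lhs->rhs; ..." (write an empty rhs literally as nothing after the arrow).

  | bcaabaab => babaab
  | abacacacbacc => abacacbacc => abacbacc
  | cbccacab => cbbcab => cbbb
  | bbaacccaaaab => bbaacbaaab

abb->cb; abc->bc; ca->; cca->b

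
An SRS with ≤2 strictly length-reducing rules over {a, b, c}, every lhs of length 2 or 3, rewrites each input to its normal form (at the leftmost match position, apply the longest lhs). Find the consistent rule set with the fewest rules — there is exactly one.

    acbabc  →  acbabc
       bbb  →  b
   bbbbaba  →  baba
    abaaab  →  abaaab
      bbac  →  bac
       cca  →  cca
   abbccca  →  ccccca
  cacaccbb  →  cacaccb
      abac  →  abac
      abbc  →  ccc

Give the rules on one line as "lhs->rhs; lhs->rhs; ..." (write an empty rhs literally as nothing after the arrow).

abb->cc; bb->b

  | acbabc
  | bbb => bb => b
  | bbbbaba => bbbaba => bbaba => baba
  | abaaab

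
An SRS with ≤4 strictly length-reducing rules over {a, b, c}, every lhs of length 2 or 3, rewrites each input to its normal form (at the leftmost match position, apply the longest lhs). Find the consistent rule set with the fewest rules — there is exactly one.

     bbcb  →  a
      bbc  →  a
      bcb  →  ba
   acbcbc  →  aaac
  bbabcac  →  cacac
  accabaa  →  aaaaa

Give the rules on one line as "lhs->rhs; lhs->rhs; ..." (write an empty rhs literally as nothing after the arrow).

ab->a; bb->c; cb->a; cc->a

  | bbcb => ccb => ab => a
  | bbc => cc => a
  | bcb => ba
  | acbcbc => aacbc => aaac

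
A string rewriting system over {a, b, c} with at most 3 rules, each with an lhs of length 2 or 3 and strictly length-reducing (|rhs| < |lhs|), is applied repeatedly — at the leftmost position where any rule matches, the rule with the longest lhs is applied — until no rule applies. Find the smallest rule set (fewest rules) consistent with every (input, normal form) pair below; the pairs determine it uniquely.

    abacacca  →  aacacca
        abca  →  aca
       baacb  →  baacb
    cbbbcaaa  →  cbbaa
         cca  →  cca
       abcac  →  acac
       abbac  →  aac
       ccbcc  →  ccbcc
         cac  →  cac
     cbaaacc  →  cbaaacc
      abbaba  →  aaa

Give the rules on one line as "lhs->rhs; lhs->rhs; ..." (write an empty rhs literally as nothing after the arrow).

  | abacacca => aacacca
  | abca => aca
  | baacb
  | cbbbcaaa => cbbaa

ab->a; bca->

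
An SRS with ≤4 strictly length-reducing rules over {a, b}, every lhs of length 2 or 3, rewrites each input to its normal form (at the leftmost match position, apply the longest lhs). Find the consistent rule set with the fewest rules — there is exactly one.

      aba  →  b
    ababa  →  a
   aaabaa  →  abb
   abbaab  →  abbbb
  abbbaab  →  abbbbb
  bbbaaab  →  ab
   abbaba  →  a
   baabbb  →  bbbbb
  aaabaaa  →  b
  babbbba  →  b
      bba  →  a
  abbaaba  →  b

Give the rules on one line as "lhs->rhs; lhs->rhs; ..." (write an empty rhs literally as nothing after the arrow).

  | aba => aa => b
  | ababa => aaba => bba => ba => a
  | aaabaa => babaa => abaa => abb
  | abbaab => abbbb

aa->b; ba->a; baa->bb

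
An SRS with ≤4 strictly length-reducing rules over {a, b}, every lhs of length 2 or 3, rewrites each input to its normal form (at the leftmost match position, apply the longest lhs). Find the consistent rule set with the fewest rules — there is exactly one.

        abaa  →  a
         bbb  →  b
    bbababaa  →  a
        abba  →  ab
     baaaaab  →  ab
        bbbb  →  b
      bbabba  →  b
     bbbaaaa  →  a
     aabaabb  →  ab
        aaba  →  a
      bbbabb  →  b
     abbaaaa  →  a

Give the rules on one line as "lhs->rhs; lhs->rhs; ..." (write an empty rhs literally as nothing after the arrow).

aa->a; ba->a; bb->b; bba->b

  | abaa => aaa => aa => a
  | bbb => bb => b
  | bbababaa => bbabaa => bbaa => ba => a
  | abba => ab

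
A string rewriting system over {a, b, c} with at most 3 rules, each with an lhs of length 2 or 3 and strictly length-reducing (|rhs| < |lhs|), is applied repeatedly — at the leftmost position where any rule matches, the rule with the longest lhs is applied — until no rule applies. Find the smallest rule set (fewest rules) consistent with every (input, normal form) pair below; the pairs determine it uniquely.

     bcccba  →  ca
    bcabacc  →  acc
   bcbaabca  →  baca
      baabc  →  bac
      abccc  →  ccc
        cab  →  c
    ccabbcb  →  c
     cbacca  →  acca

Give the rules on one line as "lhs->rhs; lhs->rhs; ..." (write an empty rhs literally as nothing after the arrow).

ab->; bc->; cb->

  | bcccba => ccba => ca
  | bcabacc => abacc => acc
  | bcbaabca => baabca => baca
  | baabc => bac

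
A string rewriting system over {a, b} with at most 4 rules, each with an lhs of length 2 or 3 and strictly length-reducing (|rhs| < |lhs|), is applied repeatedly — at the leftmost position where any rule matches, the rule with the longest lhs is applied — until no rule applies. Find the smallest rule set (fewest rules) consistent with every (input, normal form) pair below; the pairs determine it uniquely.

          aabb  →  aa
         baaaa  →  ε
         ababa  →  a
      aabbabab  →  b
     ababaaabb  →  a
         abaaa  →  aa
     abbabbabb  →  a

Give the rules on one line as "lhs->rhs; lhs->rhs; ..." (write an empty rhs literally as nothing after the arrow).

  | aabb => aab => aa
  | baaaa => aaaa => aba => ε
  | ababa => ba => a
  | aabbabab => aababab => abab => b

aaa->ab; ab->a; aba->; ba->a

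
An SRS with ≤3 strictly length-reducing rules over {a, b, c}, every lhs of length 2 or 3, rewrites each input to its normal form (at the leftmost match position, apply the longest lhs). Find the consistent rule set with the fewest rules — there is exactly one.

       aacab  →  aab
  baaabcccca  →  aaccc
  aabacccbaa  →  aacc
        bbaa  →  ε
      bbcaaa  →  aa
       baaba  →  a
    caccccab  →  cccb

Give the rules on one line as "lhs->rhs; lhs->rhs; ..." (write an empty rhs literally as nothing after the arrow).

ba->; bc->c; ca->

  | aacab => aab
  | baaabcccca => aabcccca => aacccca => aaccc
  | aabacccbaa => aacccbaa => aaccca => aacc
  | bbaa => ba => ε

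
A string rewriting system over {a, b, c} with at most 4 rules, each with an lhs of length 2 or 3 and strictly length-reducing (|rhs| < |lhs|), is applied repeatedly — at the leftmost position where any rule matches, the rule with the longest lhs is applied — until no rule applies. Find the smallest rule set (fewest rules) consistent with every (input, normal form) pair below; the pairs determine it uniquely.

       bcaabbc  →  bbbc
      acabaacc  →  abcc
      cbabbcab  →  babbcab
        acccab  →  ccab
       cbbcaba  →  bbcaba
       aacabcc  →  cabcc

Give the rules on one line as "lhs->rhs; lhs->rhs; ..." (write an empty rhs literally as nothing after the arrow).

aa->; ac->; cb->b

  | bcaabbc => bcbbc => bbbc
  | acabaacc => abaacc => abcc
  | cbabbcab => babbcab
  | acccab => ccab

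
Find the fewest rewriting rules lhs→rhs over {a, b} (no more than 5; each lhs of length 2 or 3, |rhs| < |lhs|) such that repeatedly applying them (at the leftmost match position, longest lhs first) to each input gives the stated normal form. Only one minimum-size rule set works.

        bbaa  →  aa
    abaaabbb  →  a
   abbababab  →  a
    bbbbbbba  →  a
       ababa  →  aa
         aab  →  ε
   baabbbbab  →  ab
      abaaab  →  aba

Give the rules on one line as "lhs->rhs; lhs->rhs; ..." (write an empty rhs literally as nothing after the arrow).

aab->; bab->bb; bb->; bbb->bb

  | bbaa => aa
  | abaaabbb => ababb => abbb => abb => a
  | abbababab => aababab => abab => abb => a
  | bbbbbbba => bbbbbba => bbbbba => bbbba => bbba => bba => a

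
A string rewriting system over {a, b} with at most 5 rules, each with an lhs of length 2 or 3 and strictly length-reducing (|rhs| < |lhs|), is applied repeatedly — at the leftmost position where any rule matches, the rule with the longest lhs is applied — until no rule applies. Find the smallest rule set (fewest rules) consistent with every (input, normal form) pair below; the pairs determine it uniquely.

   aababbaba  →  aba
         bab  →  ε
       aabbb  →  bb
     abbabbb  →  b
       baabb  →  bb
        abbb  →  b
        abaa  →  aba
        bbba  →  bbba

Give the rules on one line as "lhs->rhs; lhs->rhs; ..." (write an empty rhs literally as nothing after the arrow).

  | aababbaba => abbaba => aba
  | bab => ε
  | aabbb => bb
  | abbabbb => abbb => b

aa->a; aab->; abb->; bab->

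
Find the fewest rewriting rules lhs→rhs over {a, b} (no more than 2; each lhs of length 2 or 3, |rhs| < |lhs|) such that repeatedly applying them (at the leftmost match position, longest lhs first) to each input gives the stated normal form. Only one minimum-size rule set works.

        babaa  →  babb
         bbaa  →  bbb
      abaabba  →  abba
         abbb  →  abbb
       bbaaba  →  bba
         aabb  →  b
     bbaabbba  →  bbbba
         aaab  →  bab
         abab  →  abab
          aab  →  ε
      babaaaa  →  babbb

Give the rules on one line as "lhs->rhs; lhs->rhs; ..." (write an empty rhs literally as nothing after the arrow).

  | babaa => babb
  | bbaa => bbb
  | abaabba => abba
  | abbb

aa->b; aab->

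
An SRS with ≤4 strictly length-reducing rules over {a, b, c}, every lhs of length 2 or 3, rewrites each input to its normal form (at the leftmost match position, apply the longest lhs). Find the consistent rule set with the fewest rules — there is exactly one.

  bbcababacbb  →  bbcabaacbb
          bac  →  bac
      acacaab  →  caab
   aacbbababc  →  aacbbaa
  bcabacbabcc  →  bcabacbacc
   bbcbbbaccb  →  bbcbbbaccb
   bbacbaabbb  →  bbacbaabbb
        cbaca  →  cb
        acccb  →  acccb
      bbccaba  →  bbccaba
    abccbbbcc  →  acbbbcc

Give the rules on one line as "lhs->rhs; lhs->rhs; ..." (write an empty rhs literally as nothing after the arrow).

  | bbcababacbb => bbcabaacbb
  | bac
  | acacaab => caab
  | aacbbababc => aacbbaabc => aacbbaa

abc->a; aca->; bab->ba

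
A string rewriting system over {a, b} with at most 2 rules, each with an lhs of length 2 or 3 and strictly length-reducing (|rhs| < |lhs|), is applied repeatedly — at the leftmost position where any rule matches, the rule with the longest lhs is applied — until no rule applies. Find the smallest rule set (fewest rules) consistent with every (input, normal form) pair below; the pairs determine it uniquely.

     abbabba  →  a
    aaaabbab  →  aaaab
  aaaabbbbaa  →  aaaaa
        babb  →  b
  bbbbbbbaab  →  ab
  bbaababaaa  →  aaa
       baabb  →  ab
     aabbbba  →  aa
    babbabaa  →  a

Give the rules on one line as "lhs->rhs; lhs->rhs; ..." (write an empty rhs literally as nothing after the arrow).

  | abbabba => ababba => abba => aba => a
  | aaaabbab => aaaabab => aaaab
  | aaaabbbbaa => aaaabbbaa => aaaabbaa => aaaabaa => aaaaa
  | babb => bb => b

ba->; bb->b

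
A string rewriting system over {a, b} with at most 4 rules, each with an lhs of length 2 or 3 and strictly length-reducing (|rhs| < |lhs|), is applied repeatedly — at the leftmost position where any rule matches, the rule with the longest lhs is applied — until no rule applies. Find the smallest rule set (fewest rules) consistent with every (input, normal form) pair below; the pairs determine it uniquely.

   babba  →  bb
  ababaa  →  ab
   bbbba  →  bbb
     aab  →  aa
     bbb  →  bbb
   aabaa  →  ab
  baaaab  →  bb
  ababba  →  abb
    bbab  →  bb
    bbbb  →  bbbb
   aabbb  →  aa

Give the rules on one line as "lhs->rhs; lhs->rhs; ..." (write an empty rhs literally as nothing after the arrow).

aaa->ab; aab->aa; ba->b; bba->b

  | babba => bbba => bb
  | ababaa => abbaa => aba => ab
  | bbbba => bbb
  | aab => aa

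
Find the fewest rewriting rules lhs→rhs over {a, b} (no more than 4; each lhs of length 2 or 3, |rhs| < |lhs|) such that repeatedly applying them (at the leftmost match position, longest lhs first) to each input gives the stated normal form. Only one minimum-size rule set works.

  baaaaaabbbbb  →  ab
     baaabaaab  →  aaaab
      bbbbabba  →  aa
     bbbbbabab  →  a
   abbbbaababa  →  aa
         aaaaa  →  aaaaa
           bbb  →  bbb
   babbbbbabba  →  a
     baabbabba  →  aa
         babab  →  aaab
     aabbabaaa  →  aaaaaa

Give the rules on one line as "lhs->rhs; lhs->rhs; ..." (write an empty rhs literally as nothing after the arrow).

  | baaaaaabbbbb => aaaaabbbbb => aaaabbbb => aaabbb => aabb => ab
  | baaabaaab => aabaaab => aaaab
  | bbbbabba => bbbaaba => bbaba => baaa => aa
  | bbbbbabab => bbbbaaab => bbbaab => bbab => baa => a

abb->b; ba->; bab->aa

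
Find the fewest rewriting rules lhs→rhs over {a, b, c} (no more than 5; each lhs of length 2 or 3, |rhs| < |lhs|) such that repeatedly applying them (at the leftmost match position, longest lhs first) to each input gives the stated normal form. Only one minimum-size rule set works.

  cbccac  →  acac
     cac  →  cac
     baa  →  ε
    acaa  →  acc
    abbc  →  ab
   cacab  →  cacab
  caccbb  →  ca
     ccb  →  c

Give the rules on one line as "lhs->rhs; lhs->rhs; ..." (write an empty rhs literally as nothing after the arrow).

  | cbccac => acac
  | cac
  | baa => bc => ε
  | acaa => acc

aa->c; bc->; cb->; cbc->a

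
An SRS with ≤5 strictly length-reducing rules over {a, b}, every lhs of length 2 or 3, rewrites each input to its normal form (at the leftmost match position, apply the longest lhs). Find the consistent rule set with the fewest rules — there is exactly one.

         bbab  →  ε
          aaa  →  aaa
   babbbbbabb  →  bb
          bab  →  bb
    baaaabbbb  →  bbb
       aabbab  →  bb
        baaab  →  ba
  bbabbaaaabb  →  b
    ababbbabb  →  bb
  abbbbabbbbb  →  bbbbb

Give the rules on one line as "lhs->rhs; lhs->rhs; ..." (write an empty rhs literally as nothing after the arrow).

  | bbab => aab => ε
  | aaa
  | babbbbbabb => bbbbbabb => bbbaabb => baaabb => bab => bb
  | bab => bb

aab->; ab->b; abb->b; bba->aa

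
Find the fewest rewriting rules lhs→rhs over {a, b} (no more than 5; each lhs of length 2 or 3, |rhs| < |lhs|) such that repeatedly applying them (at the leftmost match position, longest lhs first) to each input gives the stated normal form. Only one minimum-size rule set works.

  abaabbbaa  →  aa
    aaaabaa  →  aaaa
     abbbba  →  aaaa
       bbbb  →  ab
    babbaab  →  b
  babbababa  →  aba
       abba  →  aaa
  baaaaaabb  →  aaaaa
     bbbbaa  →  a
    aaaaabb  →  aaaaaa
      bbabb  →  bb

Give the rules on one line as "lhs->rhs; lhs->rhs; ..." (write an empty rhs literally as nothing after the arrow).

abb->aa; baa->; bab->; bbb->a

  | abaabbbaa => abbbaa => aabaa => aa
  | aaaabaa => aaaa
  | abbbba => aabba => aaaa
  | bbbb => ab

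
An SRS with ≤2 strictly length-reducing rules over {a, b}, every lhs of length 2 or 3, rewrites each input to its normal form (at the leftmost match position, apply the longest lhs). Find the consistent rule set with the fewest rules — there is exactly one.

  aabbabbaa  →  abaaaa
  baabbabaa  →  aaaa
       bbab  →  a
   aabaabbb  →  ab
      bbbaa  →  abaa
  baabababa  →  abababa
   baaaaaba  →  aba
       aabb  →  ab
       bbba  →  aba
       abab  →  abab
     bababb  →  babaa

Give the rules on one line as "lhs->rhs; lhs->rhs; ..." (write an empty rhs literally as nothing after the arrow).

  | aabbabbaa => bbbabbaa => ababbaa => abaaaa
  | baabbabaa => bbbbabaa => abbabaa => aaabaa => abbaa => aaaa
  | bbab => aab => bb => a
  | aabaabbb => bbaabbb => aaabbb => abbbb => aabb => bbb => ab

aab->bb; bb->a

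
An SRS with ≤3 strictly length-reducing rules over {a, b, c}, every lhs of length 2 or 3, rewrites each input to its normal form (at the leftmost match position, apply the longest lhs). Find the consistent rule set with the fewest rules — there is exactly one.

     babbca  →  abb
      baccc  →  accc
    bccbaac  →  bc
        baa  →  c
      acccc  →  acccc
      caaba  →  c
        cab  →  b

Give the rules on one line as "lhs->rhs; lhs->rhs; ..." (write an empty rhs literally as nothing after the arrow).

  | babbca => abbca => abb
  | baccc => accc
  | bccbaac => bccaac => bcac => bc
  | baa => aa => c

aa->c; ba->a; ca->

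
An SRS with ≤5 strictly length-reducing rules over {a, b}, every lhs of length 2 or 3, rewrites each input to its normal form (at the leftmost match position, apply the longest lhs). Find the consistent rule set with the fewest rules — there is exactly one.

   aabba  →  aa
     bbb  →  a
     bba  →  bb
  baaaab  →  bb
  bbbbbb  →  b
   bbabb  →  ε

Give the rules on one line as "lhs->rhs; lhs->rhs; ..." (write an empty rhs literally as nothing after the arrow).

  | aabba => aa
  | bbb => a
  | bba => bb
  | baaaab => baaab => baab => bab => bb

ab->; abb->; ba->b; bbb->a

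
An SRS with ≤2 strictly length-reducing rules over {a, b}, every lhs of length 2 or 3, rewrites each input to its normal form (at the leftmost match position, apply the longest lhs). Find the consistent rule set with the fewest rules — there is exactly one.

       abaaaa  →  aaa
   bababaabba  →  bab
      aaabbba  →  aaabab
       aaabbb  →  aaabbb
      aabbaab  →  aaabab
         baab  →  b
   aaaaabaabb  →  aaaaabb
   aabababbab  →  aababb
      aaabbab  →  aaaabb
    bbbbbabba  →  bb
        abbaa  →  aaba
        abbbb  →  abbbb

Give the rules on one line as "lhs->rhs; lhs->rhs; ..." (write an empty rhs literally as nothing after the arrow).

baa->; bba->ab

  | abaaaa => aaa
  | bababaabba => bababba => babaab => bab
  | aaabbba => aaabab
  | aaabbb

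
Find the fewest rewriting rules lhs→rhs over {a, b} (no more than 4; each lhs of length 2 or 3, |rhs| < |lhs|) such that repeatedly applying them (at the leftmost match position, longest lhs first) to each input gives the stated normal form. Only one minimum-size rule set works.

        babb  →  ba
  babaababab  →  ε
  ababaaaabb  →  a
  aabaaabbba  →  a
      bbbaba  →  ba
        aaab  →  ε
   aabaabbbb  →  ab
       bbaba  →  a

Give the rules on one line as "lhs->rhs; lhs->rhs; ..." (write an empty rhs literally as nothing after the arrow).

  | babb => baa => ba
  | babaababab => bababab => bbab => aab => ε
  | ababaaaabb => baaaabb => baaabb => baabb => bb => a
  | aabaaabbba => aaabbba => aabbba => bba => aa => a

aa->a; aab->; aba->; bb->a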